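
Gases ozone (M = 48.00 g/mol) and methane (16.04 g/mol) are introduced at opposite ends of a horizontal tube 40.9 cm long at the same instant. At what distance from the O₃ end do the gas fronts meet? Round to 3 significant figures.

15.0 cm

Distances travelled in equal time are proportional to diffusion rates, so d_O₃/d_CH₄ = √(M_CH₄/M_O₃) = √(16.04/48.00) = 0.5781.
With d_O₃ + d_CH₄ = 40.9 cm, d_CH₄ = 40.9/(1 + 0.5781) = 25.92 cm.
d_O₃ = 40.9 − 25.92 = 15.0 cm.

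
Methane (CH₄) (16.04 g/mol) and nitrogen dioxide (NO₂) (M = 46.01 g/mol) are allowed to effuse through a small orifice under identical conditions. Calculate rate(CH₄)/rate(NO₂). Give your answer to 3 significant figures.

1.69

Using Graham's law: rate_CH₄/rate_NO₂ = √(M_NO₂/M_CH₄) = √(46.01/16.04) = √2.868 = 1.69.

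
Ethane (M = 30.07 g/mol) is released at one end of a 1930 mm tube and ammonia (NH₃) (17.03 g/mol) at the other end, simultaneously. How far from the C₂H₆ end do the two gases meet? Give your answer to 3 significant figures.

In equal time, each gas travels a distance ∝ its rate ∝ 1/√M, so d_C₂H₆/d_NH₃ = √(M_NH₃/M_C₂H₆) = √(17.03/30.07) = 0.7526.
With d_C₂H₆ + d_NH₃ = 1930 mm, d_NH₃ = 1930/(1 + 0.7526) = 1101 mm.
d_C₂H₆ = 1930 − 1101 = 829 mm.

829 mm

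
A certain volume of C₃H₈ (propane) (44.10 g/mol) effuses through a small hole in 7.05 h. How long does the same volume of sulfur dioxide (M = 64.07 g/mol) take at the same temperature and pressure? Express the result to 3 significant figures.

Graham's law gives t_SO₂/t_C₃H₈ = √(M_SO₂/M_C₃H₈) = √(64.07/44.10) = √1.453 = 1.205.
So the time for SO₂ is 7.05 × 1.205 = 8.50 h.

8.50 h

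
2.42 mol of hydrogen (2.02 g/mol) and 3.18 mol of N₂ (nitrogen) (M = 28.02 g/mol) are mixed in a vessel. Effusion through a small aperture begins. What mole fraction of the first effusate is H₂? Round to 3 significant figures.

The effusion rate of species i is ∝ p_i/√M_i ∝ n_i/√M_i.
x_H₂(eff) = (n_H₂/√M_H₂) / (n_H₂/√M_H₂ + n_N₂/√M_N₂)
= (2.42/√2.02) / (2.42/√2.02 + 3.18/√28.02) = 1.703/(1.703 + 0.6007) = 0.739.

0.739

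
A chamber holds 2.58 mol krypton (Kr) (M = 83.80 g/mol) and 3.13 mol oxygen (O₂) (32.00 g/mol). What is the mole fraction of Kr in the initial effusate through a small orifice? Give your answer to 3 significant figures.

Each component's effusion rate ∝ (its partial pressure)·(1/√M) ∝ n_i/√M_i.
Mole fraction of Kr in the effusate = (n_Kr/√M_Kr) / (n_Kr/√M_Kr + n_O₂/√M_O₂)
= (2.58/√83.80) / (2.58/√83.80 + 3.13/√32.00) = 0.2818/(0.2818 + 0.5533) = 0.337.

0.337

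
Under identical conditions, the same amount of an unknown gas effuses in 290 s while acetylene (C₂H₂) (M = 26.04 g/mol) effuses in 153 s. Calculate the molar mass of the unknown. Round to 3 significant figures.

Graham's law gives t_X/t_C₂H₂ = √(M_X/M_C₂H₂).
290/153 = 1.895 = √(M_X/26.04)
M_X = 26.04 × 1.895² = 26.04 × 3.593 = 93.6 g/mol

93.6 g/mol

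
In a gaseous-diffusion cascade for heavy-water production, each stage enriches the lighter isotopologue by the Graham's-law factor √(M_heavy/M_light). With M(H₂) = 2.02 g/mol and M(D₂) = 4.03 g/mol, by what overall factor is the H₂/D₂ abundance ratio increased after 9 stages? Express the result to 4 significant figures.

22.38

After 9 stages the ratio has grown by (√(4.03/2.02))^9 = (4.03/2.02)^(9/2).
= 1.99505^(9/2) = 22.38.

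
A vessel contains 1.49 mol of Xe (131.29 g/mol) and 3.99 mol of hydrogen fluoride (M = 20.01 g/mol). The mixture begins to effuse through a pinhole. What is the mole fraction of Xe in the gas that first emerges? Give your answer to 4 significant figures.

Effusion rate of each component ∝ n_i/√M_i (partial pressure × 1/√M).
So x_Xe in the escaping gas = (n_Xe/√M_Xe) / Σ(n_i/√M_i)
= (1.49/√131.29) / (1.49/√131.29 + 3.99/√20.01) = 0.1300/(0.1300 + 0.8920) = 0.1272.

0.1272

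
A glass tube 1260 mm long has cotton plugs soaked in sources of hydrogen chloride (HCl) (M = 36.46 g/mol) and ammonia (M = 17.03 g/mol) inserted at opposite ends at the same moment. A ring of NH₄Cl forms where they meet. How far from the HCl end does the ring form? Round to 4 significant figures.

The fronts meet when d_HCl + d_NH₃ = L with d_HCl/d_NH₃ = √(M_NH₃/M_HCl) (Graham's law). Here √(M_NH₃/M_HCl) = √(17.03/36.46) = 0.6834.
With d_HCl + d_NH₃ = 1260 mm, d_NH₃ = 1260/(1 + 0.6834) = 748.5 mm.
d_HCl = 1260 − 748.5 = 511.5 mm.

511.5 mm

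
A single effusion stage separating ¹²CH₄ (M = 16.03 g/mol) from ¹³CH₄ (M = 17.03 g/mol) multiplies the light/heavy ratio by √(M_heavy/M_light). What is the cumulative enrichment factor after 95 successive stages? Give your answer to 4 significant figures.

17.72

Overall factor = α^95 with α = √(17.03/16.03), i.e. (17.03/16.03)^(95/2).
= 1.06238^(95/2) = 17.72.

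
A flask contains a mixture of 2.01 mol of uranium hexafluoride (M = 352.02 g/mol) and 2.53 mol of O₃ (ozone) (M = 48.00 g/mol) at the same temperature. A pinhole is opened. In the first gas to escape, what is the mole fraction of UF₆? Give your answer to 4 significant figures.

0.2268

Effusion rate of each component ∝ n_i/√M_i (partial pressure × 1/√M).
So x_UF₆ in the escaping gas = (n_UF₆/√M_UF₆) / Σ(n_i/√M_i)
= (2.01/√352.02) / (2.01/√352.02 + 2.53/√48.00) = 0.1071/(0.1071 + 0.3652) = 0.2268.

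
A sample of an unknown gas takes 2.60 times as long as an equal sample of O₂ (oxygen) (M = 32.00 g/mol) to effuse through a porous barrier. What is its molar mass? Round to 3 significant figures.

216 g/mol

Using Graham's law: t_X/t_O₂ = √(M_X/M_O₂).
2.60 = √(M_X/32.00)
M_X = 32.00 × 2.60² = 32.00 × 6.760 = 216 g/mol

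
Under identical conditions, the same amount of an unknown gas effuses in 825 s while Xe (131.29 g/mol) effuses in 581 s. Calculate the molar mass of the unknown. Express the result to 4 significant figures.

Since effusion rate ∝ 1/√M, t_X/t_Xe = √(M_X/M_Xe).
825/581 = 1.420 = √(M_X/131.29)
M_X = 131.29 × 1.420² = 131.29 × 2.016 = 264.7 g/mol

264.7 g/mol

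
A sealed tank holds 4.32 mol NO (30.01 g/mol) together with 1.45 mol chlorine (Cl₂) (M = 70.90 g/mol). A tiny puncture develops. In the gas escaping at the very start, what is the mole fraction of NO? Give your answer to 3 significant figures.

0.821

The effusion rate of species i is ∝ p_i/√M_i ∝ n_i/√M_i.
Mole fraction of NO in the effusate = (n_NO/√M_NO) / (n_NO/√M_NO + n_Cl₂/√M_Cl₂)
= (4.32/√30.01) / (4.32/√30.01 + 1.45/√70.90) = 0.7886/(0.7886 + 0.1722) = 0.821.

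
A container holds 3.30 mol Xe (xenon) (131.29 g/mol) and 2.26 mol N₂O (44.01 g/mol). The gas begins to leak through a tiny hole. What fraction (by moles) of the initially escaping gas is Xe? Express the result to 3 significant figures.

0.458

The effusion rate of species i is ∝ p_i/√M_i ∝ n_i/√M_i.
x_Xe(eff) = (n_Xe/√M_Xe) / (n_Xe/√M_Xe + n_N₂O/√M_N₂O)
= (3.30/√131.29) / (3.30/√131.29 + 2.26/√44.01) = 0.2880/(0.2880 + 0.3407) = 0.458.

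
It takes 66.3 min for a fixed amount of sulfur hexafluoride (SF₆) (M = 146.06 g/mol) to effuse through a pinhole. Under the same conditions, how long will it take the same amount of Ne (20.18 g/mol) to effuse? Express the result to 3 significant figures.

Since effusion rate ∝ 1/√M, t_Ne/t_SF₆ = √(M_Ne/M_SF₆) = √(20.18/146.06) = √0.1382 = 0.3717.
So the time for Ne is 66.3 × 0.3717 = 24.6 min.

24.6 min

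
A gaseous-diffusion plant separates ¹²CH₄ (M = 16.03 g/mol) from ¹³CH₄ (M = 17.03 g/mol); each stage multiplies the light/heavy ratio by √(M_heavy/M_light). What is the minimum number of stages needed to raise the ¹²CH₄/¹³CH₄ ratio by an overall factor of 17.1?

Per stage α = (17.03/16.03)^(1/2) = 1.06238^0.5, giving ln α = 0.03026.
Need α^N ≥ 17.1 ⇒ N ≥ ln(17.1) / ln α = 2.839 / 0.03026 = 93.83.
So at least 94 stages are needed.

94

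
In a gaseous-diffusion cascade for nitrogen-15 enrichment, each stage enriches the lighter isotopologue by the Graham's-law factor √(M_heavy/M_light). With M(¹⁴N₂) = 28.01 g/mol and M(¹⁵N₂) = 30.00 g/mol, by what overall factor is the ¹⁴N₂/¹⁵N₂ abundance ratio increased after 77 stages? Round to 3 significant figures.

Each stage multiplies the ratio by α = √(30.00/28.01), so after 77 stages the overall factor is α^77 = (30.00/28.01)^(77/2).
= 1.07105^(77/2) = 14.0.

14.0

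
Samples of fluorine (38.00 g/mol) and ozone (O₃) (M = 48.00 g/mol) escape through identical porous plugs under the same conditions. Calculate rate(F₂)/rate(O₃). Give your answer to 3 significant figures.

1.12

Since effusion rate ∝ 1/√M, rate_F₂/rate_O₃ = √(M_O₃/M_F₂) = √(48.00/38.00) = √1.263 = 1.12.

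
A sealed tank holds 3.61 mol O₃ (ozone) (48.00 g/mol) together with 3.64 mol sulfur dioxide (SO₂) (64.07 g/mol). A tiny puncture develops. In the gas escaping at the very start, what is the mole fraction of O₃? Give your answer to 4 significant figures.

Rate_i ∝ x_i/√M_i (Graham's law weighted by mole fraction), so the effusate composition follows n_i/√M_i.
x_O₃(eff) = (n_O₃/√M_O₃) / (n_O₃/√M_O₃ + n_SO₂/√M_SO₂)
= (3.61/√48.00) / (3.61/√48.00 + 3.64/√64.07) = 0.5211/(0.5211 + 0.4548) = 0.5340.

0.5340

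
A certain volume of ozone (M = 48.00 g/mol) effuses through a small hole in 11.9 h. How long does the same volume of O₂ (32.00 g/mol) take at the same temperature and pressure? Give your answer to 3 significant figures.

9.72 h

By Graham's law, t_O₂/t_O₃ = √(M_O₂/M_O₃) = √(32.00/48.00) = √0.6667 = 0.8165.
So the time for O₂ is 11.9 × 0.8165 = 9.72 h.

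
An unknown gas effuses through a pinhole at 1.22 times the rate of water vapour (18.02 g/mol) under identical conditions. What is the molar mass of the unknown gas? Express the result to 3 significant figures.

12.1 g/mol

Graham's law gives rate_X/rate_H₂O = √(M_H₂O/M_X).
1.22 = √(18.02/M_X)
M_X = 18.02 / 1.22² = 18.02 / 1.488 = 12.1 g/mol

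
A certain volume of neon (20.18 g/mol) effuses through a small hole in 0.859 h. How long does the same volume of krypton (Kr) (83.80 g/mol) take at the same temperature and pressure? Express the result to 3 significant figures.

1.75 h

Graham's law gives t_Kr/t_Ne = √(M_Kr/M_Ne) = √(83.80/20.18) = √4.153 = 2.038.
So the time for Kr is 0.859 × 2.038 = 1.75 h.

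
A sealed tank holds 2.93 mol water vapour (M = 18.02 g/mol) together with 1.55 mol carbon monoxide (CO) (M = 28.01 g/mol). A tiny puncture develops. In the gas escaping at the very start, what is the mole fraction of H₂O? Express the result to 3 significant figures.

Effusion rate of each component ∝ n_i/√M_i (partial pressure × 1/√M).
x_H₂O(eff) = (n_H₂O/√M_H₂O) / (n_H₂O/√M_H₂O + n_CO/√M_CO)
= (2.93/√18.02) / (2.93/√18.02 + 1.55/√28.01) = 0.6902/(0.6902 + 0.2929) = 0.702.

0.702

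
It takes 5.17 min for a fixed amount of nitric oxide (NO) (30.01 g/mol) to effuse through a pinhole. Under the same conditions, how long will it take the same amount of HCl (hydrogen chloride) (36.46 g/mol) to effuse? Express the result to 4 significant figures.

5.699 min

Graham's law gives t_HCl/t_NO = √(M_HCl/M_NO) = √(36.46/30.01) = √1.215 = 1.102.
So the time for HCl is 5.17 × 1.102 = 5.699 min.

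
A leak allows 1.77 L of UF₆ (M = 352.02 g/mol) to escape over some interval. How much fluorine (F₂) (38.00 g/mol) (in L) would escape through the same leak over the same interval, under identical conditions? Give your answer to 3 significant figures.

By Graham's law, rate_F₂/rate_UF₆ = √(M_UF₆/M_F₂) = √(352.02/38.00) = √9.264 = 3.044.
So the volume for F₂ is 1.77 × 3.044 = 5.39 L.

5.39 L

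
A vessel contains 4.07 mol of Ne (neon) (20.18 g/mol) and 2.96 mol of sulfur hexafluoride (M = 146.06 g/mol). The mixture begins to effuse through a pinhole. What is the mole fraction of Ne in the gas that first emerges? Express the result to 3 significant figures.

Each component's effusion rate ∝ (its partial pressure)·(1/√M) ∝ n_i/√M_i.
Mole fraction of Ne in the effusate = (n_Ne/√M_Ne) / (n_Ne/√M_Ne + n_SF₆/√M_SF₆)
= (4.07/√20.18) / (4.07/√20.18 + 2.96/√146.06) = 0.9060/(0.9060 + 0.2449) = 0.787.

0.787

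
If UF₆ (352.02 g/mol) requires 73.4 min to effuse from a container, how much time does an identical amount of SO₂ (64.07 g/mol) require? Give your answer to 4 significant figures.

From Graham's law, t_SO₂/t_UF₆ = √(M_SO₂/M_UF₆) = √(64.07/352.02) = √0.1820 = 0.4266.
So the time for SO₂ is 73.4 × 0.4266 = 31.31 min.

31.31 min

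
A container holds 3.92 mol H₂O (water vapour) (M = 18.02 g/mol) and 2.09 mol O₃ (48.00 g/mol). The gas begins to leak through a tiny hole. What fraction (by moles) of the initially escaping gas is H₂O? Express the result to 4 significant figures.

Each component's effusion rate ∝ (its partial pressure)·(1/√M) ∝ n_i/√M_i.
x_H₂O(eff) = (n_H₂O/√M_H₂O) / (n_H₂O/√M_H₂O + n_O₃/√M_O₃)
= (3.92/√18.02) / (3.92/√18.02 + 2.09/√48.00) = 0.9234/(0.9234 + 0.3017) = 0.7538.

0.7538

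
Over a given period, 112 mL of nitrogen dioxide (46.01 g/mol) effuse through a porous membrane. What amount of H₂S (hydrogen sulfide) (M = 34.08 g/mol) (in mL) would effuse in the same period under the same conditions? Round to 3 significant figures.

130 mL

Since effusion rate ∝ 1/√M, rate_H₂S/rate_NO₂ = √(M_NO₂/M_H₂S) = √(46.01/34.08) = √1.350 = 1.162.
So the volume for H₂S is 112 × 1.162 = 130 mL.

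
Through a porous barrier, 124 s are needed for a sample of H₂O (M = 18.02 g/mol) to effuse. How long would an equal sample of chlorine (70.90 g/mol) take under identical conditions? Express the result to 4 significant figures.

From Graham's law, t_Cl₂/t_H₂O = √(M_Cl₂/M_H₂O) = √(70.90/18.02) = √3.935 = 1.984.
So the time for Cl₂ is 124 × 1.984 = 246.0 s.

246.0 s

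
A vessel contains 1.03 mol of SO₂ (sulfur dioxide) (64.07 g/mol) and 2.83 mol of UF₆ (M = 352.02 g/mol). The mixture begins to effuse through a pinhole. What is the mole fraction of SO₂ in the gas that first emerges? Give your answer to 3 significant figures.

The effusion rate of species i is ∝ p_i/√M_i ∝ n_i/√M_i.
So x_SO₂ in the escaping gas = (n_SO₂/√M_SO₂) / Σ(n_i/√M_i)
= (1.03/√64.07) / (1.03/√64.07 + 2.83/√352.02) = 0.1287/(0.1287 + 0.1508) = 0.460.

0.460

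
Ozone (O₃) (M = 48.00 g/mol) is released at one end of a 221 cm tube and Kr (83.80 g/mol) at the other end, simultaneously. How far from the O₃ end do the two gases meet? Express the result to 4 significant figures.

Distances travelled in equal time are proportional to diffusion rates, so d_O₃/d_Kr = √(M_Kr/M_O₃) = √(83.80/48.00) = 1.321.
With d_O₃ + d_Kr = 221 cm, d_Kr = 221/(1 + 1.321) = 95.21 cm.
d_O₃ = 221 − 95.21 = 125.8 cm.

125.8 cm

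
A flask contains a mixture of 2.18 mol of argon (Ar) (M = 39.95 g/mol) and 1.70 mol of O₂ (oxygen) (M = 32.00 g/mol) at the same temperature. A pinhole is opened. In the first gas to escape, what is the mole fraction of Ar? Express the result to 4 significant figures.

0.5344

The effusion rate of species i is ∝ p_i/√M_i ∝ n_i/√M_i.
Mole fraction of Ar in the effusate = (n_Ar/√M_Ar) / (n_Ar/√M_Ar + n_O₂/√M_O₂)
= (2.18/√39.95) / (2.18/√39.95 + 1.70/√32.00) = 0.3449/(0.3449 + 0.3005) = 0.5344.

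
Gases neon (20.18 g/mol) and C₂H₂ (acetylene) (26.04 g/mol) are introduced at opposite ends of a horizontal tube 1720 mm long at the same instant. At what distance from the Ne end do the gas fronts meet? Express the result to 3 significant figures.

Graham's law gives d_Ne/d_C₂H₂ = rate_Ne/rate_C₂H₂ = √(M_C₂H₂/M_Ne) = √(26.04/20.18) = 1.136.
With d_Ne + d_C₂H₂ = 1720 mm, d_C₂H₂ = 1720/(1 + 1.136) = 805.3 mm.
d_Ne = 1720 − 805.3 = 915 mm.

915 mm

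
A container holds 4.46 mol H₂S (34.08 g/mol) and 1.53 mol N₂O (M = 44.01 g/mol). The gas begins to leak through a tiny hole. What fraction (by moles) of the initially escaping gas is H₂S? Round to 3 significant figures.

0.768

The effusion rate of species i is ∝ p_i/√M_i ∝ n_i/√M_i.
x_H₂S(eff) = (n_H₂S/√M_H₂S) / (n_H₂S/√M_H₂S + n_N₂O/√M_N₂O)
= (4.46/√34.08) / (4.46/√34.08 + 1.53/√44.01) = 0.7640/(0.7640 + 0.2306) = 0.768.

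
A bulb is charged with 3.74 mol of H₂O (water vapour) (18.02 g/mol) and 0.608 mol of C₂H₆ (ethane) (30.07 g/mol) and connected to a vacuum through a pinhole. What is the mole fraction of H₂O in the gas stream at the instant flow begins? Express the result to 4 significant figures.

0.8882

Each component's effusion rate ∝ (its partial pressure)·(1/√M) ∝ n_i/√M_i.
So x_H₂O in the escaping gas = (n_H₂O/√M_H₂O) / Σ(n_i/√M_i)
= (3.74/√18.02) / (3.74/√18.02 + 0.608/√30.07) = 0.8810/(0.8810 + 0.1109) = 0.8882.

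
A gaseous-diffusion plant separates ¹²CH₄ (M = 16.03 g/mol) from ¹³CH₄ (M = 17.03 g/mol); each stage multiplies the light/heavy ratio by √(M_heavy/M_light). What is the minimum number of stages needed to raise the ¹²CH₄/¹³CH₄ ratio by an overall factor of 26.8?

109

With α = √(17.03/16.03) per stage, ln α = ½ ln(1.06238) = 0.03026.
Need α^N ≥ 26.8 ⇒ N ≥ ln(26.8) / ln α = 3.288 / 0.03026 = 108.68.
So at least 109 stages are needed.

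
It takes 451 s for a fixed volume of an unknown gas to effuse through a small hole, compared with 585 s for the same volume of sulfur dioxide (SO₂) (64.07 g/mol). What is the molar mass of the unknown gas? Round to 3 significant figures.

By Graham's law, t_X/t_SO₂ = √(M_X/M_SO₂).
451/585 = 0.7709 = √(M_X/64.07)
M_X = 64.07 × 0.7709² = 64.07 × 0.5943 = 38.1 g/mol

38.1 g/mol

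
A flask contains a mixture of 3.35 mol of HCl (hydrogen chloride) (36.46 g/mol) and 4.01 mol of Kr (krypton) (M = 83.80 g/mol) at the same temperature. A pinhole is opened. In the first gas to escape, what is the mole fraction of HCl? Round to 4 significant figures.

Rate_i ∝ x_i/√M_i (Graham's law weighted by mole fraction), so the effusate composition follows n_i/√M_i.
So x_HCl in the escaping gas = (n_HCl/√M_HCl) / Σ(n_i/√M_i)
= (3.35/√36.46) / (3.35/√36.46 + 4.01/√83.80) = 0.5548/(0.5548 + 0.4380) = 0.5588.

0.5588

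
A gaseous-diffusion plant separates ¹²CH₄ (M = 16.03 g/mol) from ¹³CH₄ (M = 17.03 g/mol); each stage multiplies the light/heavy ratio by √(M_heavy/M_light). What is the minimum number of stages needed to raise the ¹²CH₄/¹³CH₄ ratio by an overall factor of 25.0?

Per stage α = (17.03/16.03)^(1/2) = 1.06238^0.5, giving ln α = 0.03026.
Need α^N ≥ 25.0 ⇒ N ≥ ln(25.0) / ln α = 3.219 / 0.03026 = 106.38.
So at least 107 stages are needed.

107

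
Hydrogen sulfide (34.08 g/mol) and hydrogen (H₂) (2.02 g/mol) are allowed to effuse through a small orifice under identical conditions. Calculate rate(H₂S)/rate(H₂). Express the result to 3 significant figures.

By Graham's law, rate_H₂S/rate_H₂ = √(M_H₂/M_H₂S) = √(2.02/34.08) = √0.05927 = 0.243.

0.243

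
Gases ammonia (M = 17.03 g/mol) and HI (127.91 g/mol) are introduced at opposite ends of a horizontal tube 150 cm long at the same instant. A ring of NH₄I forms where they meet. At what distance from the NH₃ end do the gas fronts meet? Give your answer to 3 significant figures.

110 cm

The fronts meet when d_NH₃ + d_HI = L with d_NH₃/d_HI = √(M_HI/M_NH₃) (Graham's law). Here √(M_HI/M_NH₃) = √(127.91/17.03) = 2.741.
With d_NH₃ + d_HI = 150 cm, d_HI = 150/(1 + 2.741) = 40.10 cm.
d_NH₃ = 150 − 40.10 = 110 cm.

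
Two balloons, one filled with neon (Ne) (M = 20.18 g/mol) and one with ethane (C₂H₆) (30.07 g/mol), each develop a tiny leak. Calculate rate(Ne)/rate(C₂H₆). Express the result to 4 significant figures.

1.221

Since effusion rate ∝ 1/√M, rate_Ne/rate_C₂H₆ = √(M_C₂H₆/M_Ne) = √(30.07/20.18) = √1.490 = 1.221.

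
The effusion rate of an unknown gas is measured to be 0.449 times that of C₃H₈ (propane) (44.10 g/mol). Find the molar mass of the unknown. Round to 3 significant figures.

Graham's law gives rate_X/rate_C₃H₈ = √(M_C₃H₈/M_X).
0.449 = √(44.10/M_X)
M_X = 44.10 / 0.449² = 44.10 / 0.2016 = 219 g/mol

219 g/mol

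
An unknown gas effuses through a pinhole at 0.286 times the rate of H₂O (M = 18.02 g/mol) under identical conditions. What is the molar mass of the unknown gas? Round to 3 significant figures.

Graham's law gives rate_X/rate_H₂O = √(M_H₂O/M_X).
0.286 = √(18.02/M_X)
M_X = 18.02 / 0.286² = 18.02 / 0.08180 = 220 g/mol

220 g/mol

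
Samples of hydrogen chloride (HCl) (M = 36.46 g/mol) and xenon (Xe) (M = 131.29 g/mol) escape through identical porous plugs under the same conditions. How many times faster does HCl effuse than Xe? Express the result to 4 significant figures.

1.898

Since effusion rate ∝ 1/√M, rate_HCl/rate_Xe = √(M_Xe/M_HCl) = √(131.29/36.46) = √3.601 = 1.898.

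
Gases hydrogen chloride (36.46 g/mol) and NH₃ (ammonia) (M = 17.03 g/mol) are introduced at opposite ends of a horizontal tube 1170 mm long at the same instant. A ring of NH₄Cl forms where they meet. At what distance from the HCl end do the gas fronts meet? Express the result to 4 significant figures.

Distances travelled in equal time are proportional to diffusion rates, so d_HCl/d_NH₃ = √(M_NH₃/M_HCl) = √(17.03/36.46) = 0.6834.
With d_HCl + d_NH₃ = 1170 mm, d_NH₃ = 1170/(1 + 0.6834) = 695.0 mm.
d_HCl = 1170 − 695.0 = 475.0 mm.

475.0 mm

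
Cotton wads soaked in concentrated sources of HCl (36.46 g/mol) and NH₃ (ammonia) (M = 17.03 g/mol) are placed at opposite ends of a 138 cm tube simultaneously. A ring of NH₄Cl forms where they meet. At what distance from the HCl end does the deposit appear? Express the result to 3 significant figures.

Graham's law gives d_HCl/d_NH₃ = rate_HCl/rate_NH₃ = √(M_NH₃/M_HCl) = √(17.03/36.46) = 0.6834.
With d_HCl + d_NH₃ = 138 cm, d_NH₃ = 138/(1 + 0.6834) = 81.98 cm.
d_HCl = 138 − 81.98 = 56.0 cm.

56.0 cm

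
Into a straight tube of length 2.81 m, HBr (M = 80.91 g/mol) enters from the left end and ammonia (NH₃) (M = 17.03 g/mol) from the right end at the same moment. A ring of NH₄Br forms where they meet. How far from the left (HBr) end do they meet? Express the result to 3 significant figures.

The fronts meet when d_HBr + d_NH₃ = L with d_HBr/d_NH₃ = √(M_NH₃/M_HBr) (Graham's law). Here √(M_NH₃/M_HBr) = √(17.03/80.91) = 0.4588.
With d_HBr + d_NH₃ = 2.81 m, d_NH₃ = 2.81/(1 + 0.4588) = 1.926 m.
d_HBr = 2.81 − 1.926 = 0.884 m.

0.884 m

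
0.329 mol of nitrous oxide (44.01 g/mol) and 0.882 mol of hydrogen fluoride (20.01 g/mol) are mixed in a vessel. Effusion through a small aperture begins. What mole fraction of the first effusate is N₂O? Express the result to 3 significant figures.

0.201

Effusion rate of each component ∝ n_i/√M_i (partial pressure × 1/√M).
So x_N₂O in the escaping gas = (n_N₂O/√M_N₂O) / Σ(n_i/√M_i)
= (0.329/√44.01) / (0.329/√44.01 + 0.882/√20.01) = 0.04959/(0.04959 + 0.1972) = 0.201.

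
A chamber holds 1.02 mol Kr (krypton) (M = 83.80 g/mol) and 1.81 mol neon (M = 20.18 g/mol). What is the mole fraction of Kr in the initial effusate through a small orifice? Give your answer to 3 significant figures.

The effusion rate of species i is ∝ p_i/√M_i ∝ n_i/√M_i.
x_Kr(eff) = (n_Kr/√M_Kr) / (n_Kr/√M_Kr + n_Ne/√M_Ne)
= (1.02/√83.80) / (1.02/√83.80 + 1.81/√20.18) = 0.1114/(0.1114 + 0.4029) = 0.217.

0.217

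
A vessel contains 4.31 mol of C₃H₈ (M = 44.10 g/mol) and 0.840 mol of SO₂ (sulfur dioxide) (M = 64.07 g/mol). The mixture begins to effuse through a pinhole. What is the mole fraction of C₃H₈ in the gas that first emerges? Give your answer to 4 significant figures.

Effusion rate of each component ∝ n_i/√M_i (partial pressure × 1/√M).
x_C₃H₈(eff) = (n_C₃H₈/√M_C₃H₈) / (n_C₃H₈/√M_C₃H₈ + n_SO₂/√M_SO₂)
= (4.31/√44.10) / (4.31/√44.10 + 0.840/√64.07) = 0.6490/(0.6490 + 0.1049) = 0.8608.

0.8608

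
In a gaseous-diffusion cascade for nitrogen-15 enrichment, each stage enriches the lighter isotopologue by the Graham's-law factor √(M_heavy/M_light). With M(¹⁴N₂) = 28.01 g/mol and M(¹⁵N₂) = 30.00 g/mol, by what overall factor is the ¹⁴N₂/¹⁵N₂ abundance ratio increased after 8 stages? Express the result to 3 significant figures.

Overall factor = α^8 with α = √(30.00/28.01), i.e. (30.00/28.01)^(8/2).
= 1.07105^4 = 1.32.

1.32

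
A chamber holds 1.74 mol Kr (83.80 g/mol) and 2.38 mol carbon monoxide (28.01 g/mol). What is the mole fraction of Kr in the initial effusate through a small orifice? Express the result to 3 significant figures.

0.297

Each component's effusion rate ∝ (its partial pressure)·(1/√M) ∝ n_i/√M_i.
x_Kr(eff) = (n_Kr/√M_Kr) / (n_Kr/√M_Kr + n_CO/√M_CO)
= (1.74/√83.80) / (1.74/√83.80 + 2.38/√28.01) = 0.1901/(0.1901 + 0.4497) = 0.297.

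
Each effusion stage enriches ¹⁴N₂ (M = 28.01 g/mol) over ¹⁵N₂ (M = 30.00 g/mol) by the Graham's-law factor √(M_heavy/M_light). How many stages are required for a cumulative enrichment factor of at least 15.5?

80

Per stage α = (30.00/28.01)^(1/2) = 1.07105^0.5, giving ln α = 0.03432.
Need α^N ≥ 15.5 ⇒ N ≥ ln(15.5) / ln α = 2.741 / 0.03432 = 79.87.
Minimum whole number of stages: N = 80.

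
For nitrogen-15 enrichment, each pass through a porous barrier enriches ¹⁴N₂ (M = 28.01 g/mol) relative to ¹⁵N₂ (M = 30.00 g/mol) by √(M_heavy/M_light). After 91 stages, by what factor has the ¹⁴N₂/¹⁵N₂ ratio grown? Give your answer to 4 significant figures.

22.71

Overall factor = α^91 with α = √(30.00/28.01), i.e. (30.00/28.01)^(91/2).
= 1.07105^(91/2) = 22.71.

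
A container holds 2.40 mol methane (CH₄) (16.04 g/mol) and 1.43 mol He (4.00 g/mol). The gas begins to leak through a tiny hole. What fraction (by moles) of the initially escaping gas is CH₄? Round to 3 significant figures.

0.456

Each component's effusion rate ∝ (its partial pressure)·(1/√M) ∝ n_i/√M_i.
Mole fraction of CH₄ in the effusate = (n_CH₄/√M_CH₄) / (n_CH₄/√M_CH₄ + n_He/√M_He)
= (2.40/√16.04) / (2.40/√16.04 + 1.43/√4.00) = 0.5993/(0.5993 + 0.7150) = 0.456.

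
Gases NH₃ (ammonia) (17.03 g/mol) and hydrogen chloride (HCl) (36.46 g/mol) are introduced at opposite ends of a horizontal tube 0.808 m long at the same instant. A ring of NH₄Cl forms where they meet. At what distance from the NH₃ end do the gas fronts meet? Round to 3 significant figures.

0.480 m

In equal time, each gas travels a distance ∝ its rate ∝ 1/√M, so d_NH₃/d_HCl = √(M_HCl/M_NH₃) = √(36.46/17.03) = 1.463.
With d_NH₃ + d_HCl = 0.808 m, d_HCl = 0.808/(1 + 1.463) = 0.3280 m.
d_NH₃ = 0.808 − 0.3280 = 0.480 m.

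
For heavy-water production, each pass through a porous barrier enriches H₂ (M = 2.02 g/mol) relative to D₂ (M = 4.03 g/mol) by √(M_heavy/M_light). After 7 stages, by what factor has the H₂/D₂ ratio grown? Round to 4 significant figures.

11.22

Overall factor = α^7 with α = √(4.03/2.02), i.e. (4.03/2.02)^(7/2).
= 1.99505^(7/2) = 11.22.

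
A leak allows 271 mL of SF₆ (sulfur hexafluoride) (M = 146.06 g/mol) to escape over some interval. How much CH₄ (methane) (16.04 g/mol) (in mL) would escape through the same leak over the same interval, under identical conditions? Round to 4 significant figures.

By Graham's law, rate_CH₄/rate_SF₆ = √(M_SF₆/M_CH₄) = √(146.06/16.04) = √9.106 = 3.018.
So the volume for CH₄ is 271 × 3.018 = 817.8 mL.

817.8 mL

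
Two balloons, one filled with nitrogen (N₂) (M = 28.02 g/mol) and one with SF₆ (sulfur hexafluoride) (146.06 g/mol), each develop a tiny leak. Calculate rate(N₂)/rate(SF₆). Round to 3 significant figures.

Using Graham's law: rate_N₂/rate_SF₆ = √(M_SF₆/M_N₂) = √(146.06/28.02) = √5.213 = 2.28.

2.28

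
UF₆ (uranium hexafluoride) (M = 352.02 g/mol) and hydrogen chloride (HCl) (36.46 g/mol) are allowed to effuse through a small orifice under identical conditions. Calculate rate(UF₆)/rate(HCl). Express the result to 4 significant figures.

0.3218

Graham's law gives rate_UF₆/rate_HCl = √(M_HCl/M_UF₆) = √(36.46/352.02) = √0.1036 = 0.3218.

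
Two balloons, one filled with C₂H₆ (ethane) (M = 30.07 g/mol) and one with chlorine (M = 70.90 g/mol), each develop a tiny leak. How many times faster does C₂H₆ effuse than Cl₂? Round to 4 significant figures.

1.536

By Graham's law, rate_C₂H₆/rate_Cl₂ = √(M_Cl₂/M_C₂H₆) = √(70.90/30.07) = √2.358 = 1.536.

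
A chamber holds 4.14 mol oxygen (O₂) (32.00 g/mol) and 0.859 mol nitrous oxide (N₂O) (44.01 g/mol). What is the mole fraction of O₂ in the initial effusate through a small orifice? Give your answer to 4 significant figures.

0.8497

The effusion rate of species i is ∝ p_i/√M_i ∝ n_i/√M_i.
x_O₂(eff) = (n_O₂/√M_O₂) / (n_O₂/√M_O₂ + n_N₂O/√M_N₂O)
= (4.14/√32.00) / (4.14/√32.00 + 0.859/√44.01) = 0.7319/(0.7319 + 0.1295) = 0.8497.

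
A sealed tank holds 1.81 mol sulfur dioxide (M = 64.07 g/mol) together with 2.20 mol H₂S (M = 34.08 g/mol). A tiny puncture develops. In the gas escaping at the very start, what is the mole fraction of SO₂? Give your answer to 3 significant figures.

Rate_i ∝ x_i/√M_i (Graham's law weighted by mole fraction), so the effusate composition follows n_i/√M_i.
x_SO₂(eff) = (n_SO₂/√M_SO₂) / (n_SO₂/√M_SO₂ + n_H₂S/√M_H₂S)
= (1.81/√64.07) / (1.81/√64.07 + 2.20/√34.08) = 0.2261/(0.2261 + 0.3769) = 0.375.

0.375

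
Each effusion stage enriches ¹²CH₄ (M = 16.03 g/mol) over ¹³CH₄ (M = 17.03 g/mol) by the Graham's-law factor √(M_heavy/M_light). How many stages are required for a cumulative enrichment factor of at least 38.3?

With α = √(17.03/16.03) per stage, ln α = ½ ln(1.06238) = 0.03026.
Need α^N ≥ 38.3 ⇒ N ≥ ln(38.3) / ln α = 3.645 / 0.03026 = 120.48.
Minimum whole number of stages: N = 121.

121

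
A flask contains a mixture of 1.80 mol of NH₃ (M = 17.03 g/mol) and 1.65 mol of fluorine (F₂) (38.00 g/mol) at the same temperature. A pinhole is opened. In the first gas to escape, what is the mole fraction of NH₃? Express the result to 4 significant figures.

Effusion rate of each component ∝ n_i/√M_i (partial pressure × 1/√M).
Mole fraction of NH₃ in the effusate = (n_NH₃/√M_NH₃) / (n_NH₃/√M_NH₃ + n_F₂/√M_F₂)
= (1.80/√17.03) / (1.80/√17.03 + 1.65/√38.00) = 0.4362/(0.4362 + 0.2677) = 0.6197.

0.6197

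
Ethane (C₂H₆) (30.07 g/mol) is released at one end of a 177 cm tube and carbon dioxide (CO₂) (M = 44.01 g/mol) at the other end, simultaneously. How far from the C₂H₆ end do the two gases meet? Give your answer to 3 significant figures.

96.9 cm

Distances travelled in equal time are proportional to diffusion rates, so d_C₂H₆/d_CO₂ = √(M_CO₂/M_C₂H₆) = √(44.01/30.07) = 1.210.
With d_C₂H₆ + d_CO₂ = 177 cm, d_CO₂ = 177/(1 + 1.210) = 80.10 cm.
d_C₂H₆ = 177 − 80.10 = 96.9 cm.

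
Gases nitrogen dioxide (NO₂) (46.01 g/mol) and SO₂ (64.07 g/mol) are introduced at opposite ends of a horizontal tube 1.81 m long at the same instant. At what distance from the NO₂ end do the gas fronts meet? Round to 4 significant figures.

Distances travelled in equal time are proportional to diffusion rates, so d_NO₂/d_SO₂ = √(M_SO₂/M_NO₂) = √(64.07/46.01) = 1.180.
With d_NO₂ + d_SO₂ = 1.81 m, d_SO₂ = 1.81/(1 + 1.180) = 0.8303 m.
d_NO₂ = 1.81 − 0.8303 = 0.9797 m.

0.9797 m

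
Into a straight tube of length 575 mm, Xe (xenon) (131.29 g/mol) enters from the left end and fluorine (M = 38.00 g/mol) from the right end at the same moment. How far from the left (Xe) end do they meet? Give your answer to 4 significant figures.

Distances travelled in equal time are proportional to diffusion rates, so d_Xe/d_F₂ = √(M_F₂/M_Xe) = √(38.00/131.29) = 0.5380.
With d_Xe + d_F₂ = 575 mm, d_F₂ = 575/(1 + 0.5380) = 373.9 mm.
d_Xe = 575 − 373.9 = 201.1 mm.

201.1 mm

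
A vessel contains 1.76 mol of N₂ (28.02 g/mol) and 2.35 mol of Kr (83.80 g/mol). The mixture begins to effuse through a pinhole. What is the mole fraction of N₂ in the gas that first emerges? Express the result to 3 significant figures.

The effusion rate of species i is ∝ p_i/√M_i ∝ n_i/√M_i.
x_N₂(eff) = (n_N₂/√M_N₂) / (n_N₂/√M_N₂ + n_Kr/√M_Kr)
= (1.76/√28.02) / (1.76/√28.02 + 2.35/√83.80) = 0.3325/(0.3325 + 0.2567) = 0.564.

0.564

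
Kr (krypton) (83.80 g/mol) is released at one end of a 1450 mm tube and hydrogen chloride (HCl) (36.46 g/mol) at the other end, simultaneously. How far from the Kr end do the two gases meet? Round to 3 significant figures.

576 mm

The fronts meet when d_Kr + d_HCl = L with d_Kr/d_HCl = √(M_HCl/M_Kr) (Graham's law). Here √(M_HCl/M_Kr) = √(36.46/83.80) = 0.6596.
With d_Kr + d_HCl = 1450 mm, d_HCl = 1450/(1 + 0.6596) = 873.7 mm.
d_Kr = 1450 − 873.7 = 576 mm.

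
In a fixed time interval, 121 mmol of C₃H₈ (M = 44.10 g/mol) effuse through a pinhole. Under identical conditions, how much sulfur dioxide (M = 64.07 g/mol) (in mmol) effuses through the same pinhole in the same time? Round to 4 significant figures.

100.4 mmol

From Graham's law, rate_SO₂/rate_C₃H₈ = √(M_C₃H₈/M_SO₂) = √(44.10/64.07) = √0.6883 = 0.8296.
So the amount for SO₂ is 121 × 0.8296 = 100.4 mmol.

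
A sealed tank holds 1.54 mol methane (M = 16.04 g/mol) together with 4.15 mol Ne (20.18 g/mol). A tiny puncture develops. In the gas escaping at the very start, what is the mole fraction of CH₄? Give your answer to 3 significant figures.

The effusion rate of species i is ∝ p_i/√M_i ∝ n_i/√M_i.
Mole fraction of CH₄ in the effusate = (n_CH₄/√M_CH₄) / (n_CH₄/√M_CH₄ + n_Ne/√M_Ne)
= (1.54/√16.04) / (1.54/√16.04 + 4.15/√20.18) = 0.3845/(0.3845 + 0.9238) = 0.294.

0.294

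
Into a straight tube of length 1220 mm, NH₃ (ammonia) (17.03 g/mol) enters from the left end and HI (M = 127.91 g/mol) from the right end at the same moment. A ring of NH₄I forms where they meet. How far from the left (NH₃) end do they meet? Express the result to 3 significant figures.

Distances travelled in equal time are proportional to diffusion rates, so d_NH₃/d_HI = √(M_HI/M_NH₃) = √(127.91/17.03) = 2.741.
With d_NH₃ + d_HI = 1220 mm, d_HI = 1220/(1 + 2.741) = 326.2 mm.
d_NH₃ = 1220 − 326.2 = 894 mm.

894 mm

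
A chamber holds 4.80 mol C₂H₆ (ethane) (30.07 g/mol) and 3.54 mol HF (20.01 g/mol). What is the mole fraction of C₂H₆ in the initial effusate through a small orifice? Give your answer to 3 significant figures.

Rate_i ∝ x_i/√M_i (Graham's law weighted by mole fraction), so the effusate composition follows n_i/√M_i.
x_C₂H₆(eff) = (n_C₂H₆/√M_C₂H₆) / (n_C₂H₆/√M_C₂H₆ + n_HF/√M_HF)
= (4.80/√30.07) / (4.80/√30.07 + 3.54/√20.01) = 0.8753/(0.8753 + 0.7914) = 0.525.

0.525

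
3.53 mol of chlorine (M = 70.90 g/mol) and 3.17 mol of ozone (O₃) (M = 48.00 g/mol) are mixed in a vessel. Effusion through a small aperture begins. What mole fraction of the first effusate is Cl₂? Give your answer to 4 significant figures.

0.4781

Each component's effusion rate ∝ (its partial pressure)·(1/√M) ∝ n_i/√M_i.
So x_Cl₂ in the escaping gas = (n_Cl₂/√M_Cl₂) / Σ(n_i/√M_i)
= (3.53/√70.90) / (3.53/√70.90 + 3.17/√48.00) = 0.4192/(0.4192 + 0.4576) = 0.4781.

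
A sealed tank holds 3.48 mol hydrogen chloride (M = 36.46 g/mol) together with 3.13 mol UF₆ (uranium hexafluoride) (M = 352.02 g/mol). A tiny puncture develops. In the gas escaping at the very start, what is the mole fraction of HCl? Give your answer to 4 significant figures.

0.7755

The effusion rate of species i is ∝ p_i/√M_i ∝ n_i/√M_i.
x_HCl(eff) = (n_HCl/√M_HCl) / (n_HCl/√M_HCl + n_UF₆/√M_UF₆)
= (3.48/√36.46) / (3.48/√36.46 + 3.13/√352.02) = 0.5763/(0.5763 + 0.1668) = 0.7755.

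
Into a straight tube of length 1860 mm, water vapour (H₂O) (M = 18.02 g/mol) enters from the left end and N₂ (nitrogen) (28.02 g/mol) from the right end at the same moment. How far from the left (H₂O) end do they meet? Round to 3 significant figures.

1030 mm

In equal time, each gas travels a distance ∝ its rate ∝ 1/√M, so d_H₂O/d_N₂ = √(M_N₂/M_H₂O) = √(28.02/18.02) = 1.247.
With d_H₂O + d_N₂ = 1860 mm, d_N₂ = 1860/(1 + 1.247) = 827.8 mm.
d_H₂O = 1860 − 827.8 = 1030 mm.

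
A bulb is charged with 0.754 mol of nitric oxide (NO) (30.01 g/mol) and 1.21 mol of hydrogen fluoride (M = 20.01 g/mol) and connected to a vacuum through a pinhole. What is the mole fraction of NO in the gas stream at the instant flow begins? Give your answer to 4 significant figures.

0.3372

Rate_i ∝ x_i/√M_i (Graham's law weighted by mole fraction), so the effusate composition follows n_i/√M_i.
Mole fraction of NO in the effusate = (n_NO/√M_NO) / (n_NO/√M_NO + n_HF/√M_HF)
= (0.754/√30.01) / (0.754/√30.01 + 1.21/√20.01) = 0.1376/(0.1376 + 0.2705) = 0.3372.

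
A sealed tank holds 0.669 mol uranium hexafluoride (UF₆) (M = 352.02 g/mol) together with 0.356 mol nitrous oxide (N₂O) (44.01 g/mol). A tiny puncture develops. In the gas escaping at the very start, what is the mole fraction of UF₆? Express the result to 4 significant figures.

0.3992

Each component's effusion rate ∝ (its partial pressure)·(1/√M) ∝ n_i/√M_i.
Mole fraction of UF₆ in the effusate = (n_UF₆/√M_UF₆) / (n_UF₆/√M_UF₆ + n_N₂O/√M_N₂O)
= (0.669/√352.02) / (0.669/√352.02 + 0.356/√44.01) = 0.03566/(0.03566 + 0.05366) = 0.3992.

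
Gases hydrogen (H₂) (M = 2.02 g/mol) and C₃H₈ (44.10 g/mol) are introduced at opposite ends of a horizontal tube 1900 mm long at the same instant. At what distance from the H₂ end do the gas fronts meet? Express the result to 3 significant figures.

Distances travelled in equal time are proportional to diffusion rates, so d_H₂/d_C₃H₈ = √(M_C₃H₈/M_H₂) = √(44.10/2.02) = 4.672.
With d_H₂ + d_C₃H₈ = 1900 mm, d_C₃H₈ = 1900/(1 + 4.672) = 335.0 mm.
d_H₂ = 1900 − 335.0 = 1570 mm.

1570 mm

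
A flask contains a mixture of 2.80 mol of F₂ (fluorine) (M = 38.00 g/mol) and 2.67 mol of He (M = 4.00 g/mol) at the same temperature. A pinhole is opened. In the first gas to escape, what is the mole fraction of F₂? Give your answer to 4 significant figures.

Rate_i ∝ x_i/√M_i (Graham's law weighted by mole fraction), so the effusate composition follows n_i/√M_i.
So x_F₂ in the escaping gas = (n_F₂/√M_F₂) / Σ(n_i/√M_i)
= (2.80/√38.00) / (2.80/√38.00 + 2.67/√4.00) = 0.4542/(0.4542 + 1.335) = 0.2539.

0.2539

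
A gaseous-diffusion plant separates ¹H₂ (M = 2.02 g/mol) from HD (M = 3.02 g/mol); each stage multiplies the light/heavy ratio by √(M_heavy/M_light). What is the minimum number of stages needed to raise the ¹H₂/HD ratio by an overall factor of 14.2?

14

Single-stage factor α = √(3.02/2.02), so ln α = ½ ln(1.49505) = 0.2011.
Need α^N ≥ 14.2 ⇒ N ≥ ln(14.2) / ln α = 2.653 / 0.2011 = 13.19.
Rounding up, N = 14 stages.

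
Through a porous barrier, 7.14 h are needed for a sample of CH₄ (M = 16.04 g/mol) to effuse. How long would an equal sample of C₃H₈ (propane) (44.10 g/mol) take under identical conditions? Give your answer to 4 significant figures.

11.84 h

Since effusion rate ∝ 1/√M, t_C₃H₈/t_CH₄ = √(M_C₃H₈/M_CH₄) = √(44.10/16.04) = √2.749 = 1.658.
So the time for C₃H₈ is 7.14 × 1.658 = 11.84 h.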